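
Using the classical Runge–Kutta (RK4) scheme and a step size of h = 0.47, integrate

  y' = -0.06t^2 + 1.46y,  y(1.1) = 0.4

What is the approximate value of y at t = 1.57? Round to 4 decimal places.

RK4: k1 = f(t_n, y_n); k2 = f(t_n + h/2, y_n + (h/2)·k1); k3 = f(t_n + h/2, y_n + (h/2)·k2); k4 = f(t_n + h, y_n + h·k3); y_{n+1} = y_n + (h/6)·(k1 + 2k2 + 2k3 + k4).
t=1.100000, y=0.400000:
  k1 = f(1.100000, 0.400000) = 0.511400
  k2 = f(1.335000, 0.520179) = 0.652528
  k3 = f(1.335000, 0.553344) = 0.700949
  k4 = f(1.570000, 0.729446) = 0.917097
  y ← 0.400000 + (0.47/6)·(k1 + 2k2 + 2k3 + k4) = 0.723944
y(1.57) ≈ 0.7239

0.7239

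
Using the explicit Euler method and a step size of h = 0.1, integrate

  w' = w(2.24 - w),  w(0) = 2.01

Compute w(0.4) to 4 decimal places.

2.1491

Euler: w_{n+1} = w_n + h·f(x_n, w_n).
x=0.000000, w=2.010000: f=0.462300 → w ← 2.010000 + 0.1·0.462300 = 2.056230
x=0.100000, w=2.056230: f=0.377873 → w ← 2.056230 + 0.1·0.377873 = 2.094017
x=0.200000, w=2.094017: f=0.305690 → w ← 2.094017 + 0.1·0.305690 = 2.124586
x=0.300000, w=2.124586: f=0.245206 → w ← 2.124586 + 0.1·0.245206 = 2.149107
w(0.4) ≈ 2.1491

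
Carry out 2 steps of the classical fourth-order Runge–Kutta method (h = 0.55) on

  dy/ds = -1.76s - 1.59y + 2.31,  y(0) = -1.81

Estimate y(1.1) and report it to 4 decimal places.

RK4: k1 = f(s_n, y_n); k2 = f(s_n + h/2, y_n + (h/2)·k1); k3 = f(s_n + h/2, y_n + (h/2)·k2); k4 = f(s_n + h, y_n + h·k3); y_{n+1} = y_n + (h/6)·(k1 + 2k2 + 2k3 + k4).
s=0.000000, y=-1.810000:
  k1 = f(0.000000, -1.810000) = 5.187900
  k2 = f(0.275000, -0.383327) = 2.435491
  k3 = f(0.275000, -1.140240) = 3.638982
  k4 = f(0.550000, 0.191440) = 1.037611
  y ← -1.810000 + (0.55/6)·(k1 + 2k2 + 2k3 + k4) = -0.125675
s=0.550000, y=-0.125675:
  k1 = f(0.550000, -0.125675) = 1.541823
  k2 = f(0.825000, 0.298326) = 0.383661
  k3 = f(0.825000, -0.020168) = 0.890067
  k4 = f(1.100000, 0.363862) = -0.204541
  y ← -0.125675 + (0.55/6)·(k1 + 2k2 + 2k3 + k4) = 0.230426
y(1.1) ≈ 0.2304

0.2304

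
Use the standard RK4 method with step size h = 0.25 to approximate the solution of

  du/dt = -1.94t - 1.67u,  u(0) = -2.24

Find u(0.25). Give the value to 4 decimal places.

-1.5288

RK4: k1 = f(t_n, u_n); k2 = f(t_n + h/2, u_n + (h/2)·k1); k3 = f(t_n + h/2, u_n + (h/2)·k2); k4 = f(t_n + h, u_n + h·k3); u_{n+1} = u_n + (h/6)·(k1 + 2k2 + 2k3 + k4).
t=0.000000, u=-2.240000:
  k1 = f(0.000000, -2.240000) = 3.740800
  k2 = f(0.125000, -1.772400) = 2.717408
  k3 = f(0.125000, -1.900324) = 2.931041
  k4 = f(0.250000, -1.507240) = 2.032090
  u ← -2.240000 + (0.25/6)·(k1 + 2k2 + 2k3 + k4) = -1.528759
u(0.25) ≈ -1.5288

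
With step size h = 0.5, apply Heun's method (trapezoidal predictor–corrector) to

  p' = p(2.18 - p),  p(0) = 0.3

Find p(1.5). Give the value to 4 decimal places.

1.6831

Heun: k1 = f(x_n, p_n); k2 = f(x_n + h, p_n + h·k1); p_{n+1} = p_n + (h/2)·(k1 + k2).
x=0.000000, p=0.300000:
  k1 = f(0.000000, 0.300000) = 0.564000
  k2 = f(0.500000, 0.582000) = 0.930036
  p ← 0.300000 + (0.5/2)·(0.564000 + 0.930036) = 0.673509
x=0.500000, p=0.673509:
  k1 = f(0.500000, 0.673509) = 1.014635
  k2 = f(1.000000, 1.180827) = 1.179851
  p ← 0.673509 + (0.5/2)·(1.014635 + 1.179851) = 1.222130
x=1.000000, p=1.222130:
  k1 = f(1.000000, 1.222130) = 1.170642
  k2 = f(1.500000, 1.807451) = 0.673364
  p ← 1.222130 + (0.5/2)·(1.170642 + 0.673364) = 1.683132
p(1.5) ≈ 1.6831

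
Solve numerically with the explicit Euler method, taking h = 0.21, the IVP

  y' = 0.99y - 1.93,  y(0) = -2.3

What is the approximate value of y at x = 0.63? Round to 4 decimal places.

-5.5396

Euler: y_{n+1} = y_n + h·f(x_n, y_n).
x=0.000000, y=-2.300000: f=-4.207000 → y ← -2.300000 + 0.21·(-4.207000) = -3.183470
x=0.210000, y=-3.183470: f=-5.081635 → y ← -3.183470 + 0.21·(-5.081635) = -4.250613
x=0.420000, y=-4.250613: f=-6.138107 → y ← -4.250613 + 0.21·(-6.138107) = -5.539616
y(0.63) ≈ -5.5396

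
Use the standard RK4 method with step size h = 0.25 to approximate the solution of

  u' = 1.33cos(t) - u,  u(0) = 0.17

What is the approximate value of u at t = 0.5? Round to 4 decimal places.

RK4: k1 = f(t_n, u_n); k2 = f(t_n + h/2, u_n + (h/2)·k1); k3 = f(t_n + h/2, u_n + (h/2)·k2); k4 = f(t_n + h, u_n + h·k3); u_{n+1} = u_n + (h/6)·(k1 + 2k2 + 2k3 + k4).
t=0.000000, u=0.170000:
  k1 = f(0.000000, 0.170000) = 1.160000
  k2 = f(0.125000, 0.315000) = 1.004623
  k3 = f(0.125000, 0.295578) = 1.024045
  k4 = f(0.250000, 0.426011) = 0.862642
  u ← 0.170000 + (0.25/6)·(k1 + 2k2 + 2k3 + k4) = 0.423332
t=0.250000, u=0.423332:
  k1 = f(0.250000, 0.423332) = 0.865321
  k2 = f(0.375000, 0.531498) = 0.706078
  k3 = f(0.375000, 0.511592) = 0.725983
  k4 = f(0.500000, 0.604828) = 0.562357
  u ← 0.423332 + (0.25/6)·(k1 + 2k2 + 2k3 + k4) = 0.602157
u(0.5) ≈ 0.6022

0.6022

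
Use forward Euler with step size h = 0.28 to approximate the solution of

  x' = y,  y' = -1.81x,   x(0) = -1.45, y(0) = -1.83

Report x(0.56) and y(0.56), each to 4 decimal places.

Euler on (x,y): x_{n+1} = x_n + h·x', y_{n+1} = y_n + h·y'.
0.000000: (-1.450000, -1.830000); f=(-1.830000, 2.624500) → (-1.962400, -1.095140)
0.280000: (-1.962400, -1.095140); f=(-1.095140, 3.551944) → (-2.269039, -0.100596)
(x(0.56), y(0.56)) ≈ (-2.2690, -0.1006)

-2.2690, -0.1006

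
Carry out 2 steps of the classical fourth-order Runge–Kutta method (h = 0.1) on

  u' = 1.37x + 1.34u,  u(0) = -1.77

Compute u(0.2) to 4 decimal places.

RK4: k1 = f(x_n, u_n); k2 = f(x_n + h/2, u_n + (h/2)·k1); k3 = f(x_n + h/2, u_n + (h/2)·k2); k4 = f(x_n + h, u_n + h·k3); u_{n+1} = u_n + (h/6)·(k1 + 2k2 + 2k3 + k4).
x=0.000000, u=-1.770000:
  k1 = f(0.000000, -1.770000) = -2.371800
  k2 = f(0.050000, -1.888590) = -2.462211
  k3 = f(0.050000, -1.893111) = -2.468268
  k4 = f(0.100000, -2.016827) = -2.565548
  u ← -1.770000 + (0.1/6)·(k1 + 2k2 + 2k3 + k4) = -2.016638
x=0.100000, u=-2.016638:
  k1 = f(0.100000, -2.016638) = -2.565295
  k2 = f(0.150000, -2.144903) = -2.668670
  k3 = f(0.150000, -2.150072) = -2.675596
  k4 = f(0.200000, -2.284198) = -2.786825
  u ← -2.016638 + (0.1/6)·(k1 + 2k2 + 2k3 + k4) = -2.283983
u(0.2) ≈ -2.2840

-2.2840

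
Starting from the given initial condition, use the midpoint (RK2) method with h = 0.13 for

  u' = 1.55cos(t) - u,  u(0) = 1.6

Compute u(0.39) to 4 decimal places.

1.5702

Midpoint: k1 = f(t_n, u_n); k2 = f(t_n + h/2, u_n + (h/2)·k1); u_{n+1} = u_n + h·k2.
t=0.000000, u=1.600000:
  k1 = f(0.000000, 1.600000) = -0.050000
  k2 = f(0.065000, 1.596750) = -0.050023
  u ← 1.600000 + 0.13·(-0.050023) = 1.593497
t=0.130000, u=1.593497:
  k1 = f(0.130000, 1.593497) = -0.056576
  k2 = f(0.195000, 1.589820) = -0.069196
  u ← 1.593497 + 0.13·(-0.069196) = 1.584502
t=0.260000, u=1.584502:
  k1 = f(0.260000, 1.584502) = -0.086597
  k2 = f(0.325000, 1.578873) = -0.110014
  u ← 1.584502 + 0.13·(-0.110014) = 1.570200
u(0.39) ≈ 1.5702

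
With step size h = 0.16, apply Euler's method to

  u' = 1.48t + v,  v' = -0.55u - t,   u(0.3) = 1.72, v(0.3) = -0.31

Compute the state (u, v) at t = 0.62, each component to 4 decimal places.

1.7689, -0.7362

Euler on (u,v): u_{n+1} = u_n + h·u', v_{n+1} = v_n + h·v'.
0.300000: (1.720000, -0.310000); f=(0.134000, -1.246000) → (1.741440, -0.509360)
0.460000: (1.741440, -0.509360); f=(0.171440, -1.417792) → (1.768870, -0.736207)
(u(0.62), v(0.62)) ≈ (1.7689, -0.7362)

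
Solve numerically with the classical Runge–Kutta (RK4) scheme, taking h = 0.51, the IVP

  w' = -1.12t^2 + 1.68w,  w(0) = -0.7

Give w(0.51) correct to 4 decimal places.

RK4: k1 = f(t_n, w_n); k2 = f(t_n + h/2, w_n + (h/2)·k1); k3 = f(t_n + h/2, w_n + (h/2)·k2); k4 = f(t_n + h, w_n + h·k3); w_{n+1} = w_n + (h/6)·(k1 + 2k2 + 2k3 + k4).
t=0.000000, w=-0.700000:
  k1 = f(0.000000, -0.700000) = -1.176000
  k2 = f(0.255000, -0.999880) = -1.752626
  k3 = f(0.255000, -1.146920) = -1.999653
  k4 = f(0.510000, -1.719823) = -3.180615
  w ← -0.700000 + (0.51/6)·(k1 + 2k2 + 2k3 + k4) = -1.708200
w(0.51) ≈ -1.7082

-1.7082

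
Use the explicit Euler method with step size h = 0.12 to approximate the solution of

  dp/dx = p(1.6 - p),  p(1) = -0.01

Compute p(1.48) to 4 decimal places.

-0.0203

Euler: p_{n+1} = p_n + h·f(x_n, p_n).
x=1.000000, p=-0.010000: f=-0.016100 → p ← -0.010000 + 0.12·(-0.016100) = -0.011932
x=1.120000, p=-0.011932: f=-0.019234 → p ← -0.011932 + 0.12·(-0.019234) = -0.014240
x=1.240000, p=-0.014240: f=-0.022987 → p ← -0.014240 + 0.12·(-0.022987) = -0.016998
x=1.360000, p=-0.016998: f=-0.027486 → p ← -0.016998 + 0.12·(-0.027486) = -0.020297
p(1.48) ≈ -0.0203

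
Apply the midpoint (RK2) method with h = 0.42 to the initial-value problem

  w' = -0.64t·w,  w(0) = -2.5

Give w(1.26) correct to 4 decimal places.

-1.4857

Midpoint: k1 = f(t_n, w_n); k2 = f(t_n + h/2, w_n + (h/2)·k1); w_{n+1} = w_n + h·k2.
t=0.000000, w=-2.500000:
  k1 = f(0.000000, -2.500000) = 0.000000
  k2 = f(0.210000, -2.500000) = 0.336000
  w ← -2.500000 + 0.42·0.336000 = -2.358880
t=0.420000, w=-2.358880:
  k1 = f(0.420000, -2.358880) = 0.634067
  k2 = f(0.630000, -2.225726) = 0.897413
  w ← -2.358880 + 0.42·0.897413 = -1.981967
t=0.840000, w=-1.981967:
  k1 = f(0.840000, -1.981967) = 1.065505
  k2 = f(1.050000, -1.758211) = 1.181517
  w ← -1.981967 + 0.42·1.181517 = -1.485729
w(1.26) ≈ -1.4857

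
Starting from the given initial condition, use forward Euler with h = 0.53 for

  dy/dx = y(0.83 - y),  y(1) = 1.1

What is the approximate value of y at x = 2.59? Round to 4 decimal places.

Euler: y_{n+1} = y_n + h·f(x_n, y_n).
x=1.000000, y=1.100000: f=-0.297000 → y ← 1.100000 + 0.53·(-0.297000) = 0.942590
x=1.530000, y=0.942590: f=-0.106126 → y ← 0.942590 + 0.53·(-0.106126) = 0.886343
x=2.060000, y=0.886343: f=-0.049939 → y ← 0.886343 + 0.53·(-0.049939) = 0.859875
y(2.59) ≈ 0.8599

0.8599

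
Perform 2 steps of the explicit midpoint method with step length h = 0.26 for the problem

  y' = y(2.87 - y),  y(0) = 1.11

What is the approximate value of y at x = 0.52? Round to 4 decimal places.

2.1218

Midpoint: k1 = f(x_n, y_n); k2 = f(x_n + h/2, y_n + (h/2)·k1); y_{n+1} = y_n + h·k2.
x=0.000000, y=1.110000:
  k1 = f(0.000000, 1.110000) = 1.953600
  k2 = f(0.130000, 1.363968) = 2.054179
  y ← 1.110000 + 0.26·2.054179 = 1.644087
x=0.260000, y=1.644087:
  k1 = f(0.260000, 1.644087) = 2.015508
  k2 = f(0.390000, 1.906103) = 1.837287
  y ← 1.644087 + 0.26·1.837287 = 2.121781
y(0.52) ≈ 2.1218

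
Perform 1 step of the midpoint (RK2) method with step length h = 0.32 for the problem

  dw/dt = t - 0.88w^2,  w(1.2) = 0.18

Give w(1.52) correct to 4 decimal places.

Midpoint: k1 = f(t_n, w_n); k2 = f(t_n + h/2, w_n + (h/2)·k1); w_{n+1} = w_n + h·k2.
t=1.200000, w=0.180000:
  k1 = f(1.200000, 0.180000) = 1.171488
  k2 = f(1.360000, 0.367438) = 1.241191
  w ← 0.180000 + 0.32·1.241191 = 0.577181
w(1.52) ≈ 0.5772

0.5772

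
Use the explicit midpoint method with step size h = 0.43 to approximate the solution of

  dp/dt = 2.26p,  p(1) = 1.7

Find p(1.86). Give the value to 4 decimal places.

Midpoint: k1 = f(t_n, p_n); k2 = f(t_n + h/2, p_n + (h/2)·k1); p_{n+1} = p_n + h·k2.
t=1.000000, p=1.700000:
  k1 = f(1.000000, 1.700000) = 3.842000
  k2 = f(1.215000, 2.526030) = 5.708828
  p ← 1.700000 + 0.43·5.708828 = 4.154796
t=1.430000, p=4.154796:
  k1 = f(1.430000, 4.154796) = 9.389839
  k2 = f(1.645000, 6.173611) = 13.952362
  p ← 4.154796 + 0.43·13.952362 = 10.154311
p(1.86) ≈ 10.1543

10.1543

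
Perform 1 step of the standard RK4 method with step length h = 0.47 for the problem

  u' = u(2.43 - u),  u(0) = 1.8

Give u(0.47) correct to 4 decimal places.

2.1833

RK4: k1 = f(x_n, u_n); k2 = f(x_n + h/2, u_n + (h/2)·k1); k3 = f(x_n + h/2, u_n + (h/2)·k2); k4 = f(x_n + h, u_n + h·k3); u_{n+1} = u_n + (h/6)·(k1 + 2k2 + 2k3 + k4).
x=0.000000, u=1.800000:
  k1 = f(0.000000, 1.800000) = 1.134000
  k2 = f(0.235000, 2.066490) = 0.751190
  k3 = f(0.235000, 1.976530) = 0.896298
  k4 = f(0.470000, 2.221260) = 0.463666
  u ← 1.800000 + (0.47/6)·(k1 + 2k2 + 2k3 + k4) = 2.183257
u(0.47) ≈ 2.1833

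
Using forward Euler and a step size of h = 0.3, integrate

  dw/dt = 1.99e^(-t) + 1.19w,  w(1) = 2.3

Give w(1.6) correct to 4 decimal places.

Euler: w_{n+1} = w_n + h·f(t_n, w_n).
t=1.000000, w=2.300000: f=3.469080 → w ← 2.300000 + 0.3·3.469080 = 3.340724
t=1.300000, w=3.340724: f=4.517800 → w ← 3.340724 + 0.3·4.517800 = 4.696064
w(1.6) ≈ 4.6961

4.6961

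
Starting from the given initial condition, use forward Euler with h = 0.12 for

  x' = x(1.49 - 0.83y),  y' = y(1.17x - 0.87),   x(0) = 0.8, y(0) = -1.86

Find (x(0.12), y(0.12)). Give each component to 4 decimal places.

1.0912, -1.8747

Euler on (x,y): x_{n+1} = x_n + h·x', y_{n+1} = y_n + h·y'.
0.000000: (0.800000, -1.860000); f=(2.427040, -0.122760) → (1.091245, -1.874731)
(x(0.12), y(0.12)) ≈ (1.0912, -1.8747)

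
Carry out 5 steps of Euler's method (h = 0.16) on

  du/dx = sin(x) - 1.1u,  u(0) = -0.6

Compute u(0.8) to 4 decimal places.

-0.0231

Euler: u_{n+1} = u_n + h·f(x_n, u_n).
x=0.000000, u=-0.600000: f=0.660000 → u ← -0.600000 + 0.16·0.660000 = -0.494400
x=0.160000, u=-0.494400: f=0.703158 → u ← -0.494400 + 0.16·0.703158 = -0.381895
x=0.320000, u=-0.381895: f=0.734651 → u ← -0.381895 + 0.16·0.734651 = -0.264351
x=0.480000, u=-0.264351: f=0.752565 → u ← -0.264351 + 0.16·0.752565 = -0.143940
x=0.640000, u=-0.143940: f=0.755530 → u ← -0.143940 + 0.16·0.755530 = -0.023055
u(0.8) ≈ -0.0231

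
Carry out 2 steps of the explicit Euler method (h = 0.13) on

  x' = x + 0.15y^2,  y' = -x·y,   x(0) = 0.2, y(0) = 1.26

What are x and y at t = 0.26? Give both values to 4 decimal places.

0.3197, 1.1862

Euler on (x,y): x_{n+1} = x_n + h·x', y_{n+1} = y_n + h·y'.
0.000000: (0.200000, 1.260000); f=(0.438140, -0.252000) → (0.256958, 1.227240)
0.130000: (0.256958, 1.227240); f=(0.482876, -0.315349) → (0.319732, 1.186245)
(x(0.26), y(0.26)) ≈ (0.3197, 1.1862)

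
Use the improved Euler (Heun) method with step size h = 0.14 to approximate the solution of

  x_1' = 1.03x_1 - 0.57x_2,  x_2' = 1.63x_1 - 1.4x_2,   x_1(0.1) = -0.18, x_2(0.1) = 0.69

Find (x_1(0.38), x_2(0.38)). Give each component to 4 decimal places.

-0.3382, 0.3670

Heun on (x_1,x_2): k1 = f(x_n, state_n); k2 = f(x_n + h, state_n + h·k1); state_{n+1} = state_n + (h/2)·(k1 + k2).
0.100000: (-0.180000, 0.690000)
  k1 = (-0.578700, -1.259400)
  predictor → (-0.261018, 0.513684)
  k2 = (-0.561648, -1.144617)
  → (-0.259824, 0.521719)
0.240000: (-0.259824, 0.521719)
  k1 = (-0.564999, -1.153920)
  predictor → (-0.338924, 0.360170)
  k2 = (-0.554389, -1.056684)
  → (-0.338182, 0.366976)
(x_1(0.38), x_2(0.38)) ≈ (-0.3382, 0.3670)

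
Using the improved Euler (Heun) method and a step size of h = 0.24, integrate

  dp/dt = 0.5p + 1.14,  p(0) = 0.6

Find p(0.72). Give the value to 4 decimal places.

Heun: k1 = f(t_n, p_n); k2 = f(t_n + h, p_n + h·k1); p_{n+1} = p_n + (h/2)·(k1 + k2).
t=0.000000, p=0.600000:
  k1 = f(0.000000, 0.600000) = 1.440000
  k2 = f(0.240000, 0.945600) = 1.612800
  p ← 0.600000 + (0.24/2)·(1.440000 + 1.612800) = 0.966336
t=0.240000, p=0.966336:
  k1 = f(0.240000, 0.966336) = 1.623168
  k2 = f(0.480000, 1.355896) = 1.817948
  p ← 0.966336 + (0.24/2)·(1.623168 + 1.817948) = 1.379270
t=0.480000, p=1.379270:
  k1 = f(0.480000, 1.379270) = 1.829635
  k2 = f(0.720000, 1.818382) = 2.049191
  p ← 1.379270 + (0.24/2)·(1.829635 + 2.049191) = 1.844729
p(0.72) ≈ 1.8447

1.8447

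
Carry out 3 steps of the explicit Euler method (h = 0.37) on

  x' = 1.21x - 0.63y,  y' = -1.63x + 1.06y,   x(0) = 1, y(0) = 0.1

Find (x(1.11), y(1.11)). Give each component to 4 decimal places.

Euler on (x,y): x_{n+1} = x_n + h·x', y_{n+1} = y_n + h·y'.
0.000000: (1.000000, 0.100000); f=(1.147000, -1.524000) → (1.424390, -0.463880)
0.370000: (1.424390, -0.463880); f=(2.015756, -2.813468) → (2.170220, -1.504863)
0.740000: (2.170220, -1.504863); f=(3.574030, -5.132613) → (3.492611, -3.403930)
(x(1.11), y(1.11)) ≈ (3.4926, -3.4039)

3.4926, -3.4039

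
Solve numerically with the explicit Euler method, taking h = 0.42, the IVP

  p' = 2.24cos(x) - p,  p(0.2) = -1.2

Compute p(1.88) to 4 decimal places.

0.6819

Euler: p_{n+1} = p_n + h·f(x_n, p_n).
x=0.200000, p=-1.200000: f=3.395349 → p ← -1.200000 + 0.42·3.395349 = 0.226047
x=0.620000, p=0.226047: f=1.597041 → p ← 0.226047 + 0.42·1.597041 = 0.896804
x=1.040000, p=0.896804: f=0.237129 → p ← 0.896804 + 0.42·0.237129 = 0.996398
x=1.460000, p=0.996398: f=-0.748722 → p ← 0.996398 + 0.42·(-0.748722) = 0.681935
p(1.88) ≈ 0.6819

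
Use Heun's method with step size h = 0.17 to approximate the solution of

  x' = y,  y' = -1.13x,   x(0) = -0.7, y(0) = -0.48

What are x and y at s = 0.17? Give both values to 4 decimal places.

Heun on (x,y): k1 = f(s_n, state_n); k2 = f(s_n + h, state_n + h·k1); state_{n+1} = state_n + (h/2)·(k1 + k2).
0.000000: (-0.700000, -0.480000)
  k1 = (-0.480000, 0.791000)
  predictor → (-0.781600, -0.345530)
  k2 = (-0.345530, 0.883208)
  → (-0.770170, -0.337692)
(x(0.17), y(0.17)) ≈ (-0.7702, -0.3377)

-0.7702, -0.3377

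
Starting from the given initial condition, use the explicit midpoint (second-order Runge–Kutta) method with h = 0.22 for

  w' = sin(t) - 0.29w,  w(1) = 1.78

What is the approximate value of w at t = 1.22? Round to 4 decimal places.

1.8612

Midpoint: k1 = f(t_n, w_n); k2 = f(t_n + h/2, w_n + (h/2)·k1); w_{n+1} = w_n + h·k2.
t=1.000000, w=1.780000:
  k1 = f(1.000000, 1.780000) = 0.325271
  k2 = f(1.110000, 1.815780) = 0.369123
  w ← 1.780000 + 0.22·0.369123 = 1.861207
w(1.22) ≈ 1.8612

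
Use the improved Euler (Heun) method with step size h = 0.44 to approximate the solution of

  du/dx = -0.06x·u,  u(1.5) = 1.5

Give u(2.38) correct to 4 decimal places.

1.3540

Heun: k1 = f(x_n, u_n); k2 = f(x_n + h, u_n + h·k1); u_{n+1} = u_n + (h/2)·(k1 + k2).
x=1.500000, u=1.500000:
  k1 = f(1.500000, 1.500000) = -0.135000
  k2 = f(1.940000, 1.440600) = -0.167686
  u ← 1.500000 + (0.44/2)·(-0.135000 + (-0.167686)) = 1.433409
x=1.940000, u=1.433409:
  k1 = f(1.940000, 1.433409) = -0.166849
  k2 = f(2.380000, 1.359996) = -0.194207
  u ← 1.433409 + (0.44/2)·(-0.166849 + (-0.194207)) = 1.353977
u(2.38) ≈ 1.3540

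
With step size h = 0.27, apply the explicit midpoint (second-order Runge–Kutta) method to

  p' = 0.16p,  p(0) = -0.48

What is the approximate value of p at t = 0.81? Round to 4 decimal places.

Midpoint: k1 = f(t_n, p_n); k2 = f(t_n + h/2, p_n + (h/2)·k1); p_{n+1} = p_n + h·k2.
t=0.000000, p=-0.480000:
  k1 = f(0.000000, -0.480000) = -0.076800
  k2 = f(0.135000, -0.490368) = -0.078459
  p ← -0.480000 + 0.27·(-0.078459) = -0.501184
t=0.270000, p=-0.501184:
  k1 = f(0.270000, -0.501184) = -0.080189
  k2 = f(0.405000, -0.512009) = -0.081922
  p ← -0.501184 + 0.27·(-0.081922) = -0.523303
t=0.540000, p=-0.523303:
  k1 = f(0.540000, -0.523303) = -0.083728
  k2 = f(0.675000, -0.534606) = -0.085537
  p ← -0.523303 + 0.27·(-0.085537) = -0.546398
p(0.81) ≈ -0.5464

-0.5464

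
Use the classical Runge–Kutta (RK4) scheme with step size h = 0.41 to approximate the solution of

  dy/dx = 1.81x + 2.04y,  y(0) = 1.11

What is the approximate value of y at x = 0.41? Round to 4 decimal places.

2.7610

RK4: k1 = f(x_n, y_n); k2 = f(x_n + h/2, y_n + (h/2)·k1); k3 = f(x_n + h/2, y_n + (h/2)·k2); k4 = f(x_n + h, y_n + h·k3); y_{n+1} = y_n + (h/6)·(k1 + 2k2 + 2k3 + k4).
x=0.000000, y=1.110000:
  k1 = f(0.000000, 1.110000) = 2.264400
  k2 = f(0.205000, 1.574202) = 3.582422
  k3 = f(0.205000, 1.844397) = 4.133619
  k4 = f(0.410000, 2.804784) = 6.463859
  y ← 1.110000 + (0.41/6)·(k1 + 2k2 + 2k3 + k4) = 2.760957
y(0.41) ≈ 2.7610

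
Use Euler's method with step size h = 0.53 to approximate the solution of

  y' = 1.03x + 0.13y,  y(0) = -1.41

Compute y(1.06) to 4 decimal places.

Euler: y_{n+1} = y_n + h·f(x_n, y_n).
x=0.000000, y=-1.410000: f=-0.183300 → y ← -1.410000 + 0.53·(-0.183300) = -1.507149
x=0.530000, y=-1.507149: f=0.349971 → y ← -1.507149 + 0.53·0.349971 = -1.321665
y(1.06) ≈ -1.3217

-1.3217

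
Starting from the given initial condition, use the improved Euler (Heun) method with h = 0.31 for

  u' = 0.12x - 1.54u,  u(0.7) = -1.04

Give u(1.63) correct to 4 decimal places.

-0.1929

Heun: k1 = f(x_n, u_n); k2 = f(x_n + h, u_n + h·k1); u_{n+1} = u_n + (h/2)·(k1 + k2).
x=0.700000, u=-1.040000:
  k1 = f(0.700000, -1.040000) = 1.685600
  k2 = f(1.010000, -0.517464) = 0.918095
  u ← -1.040000 + (0.31/2)·(1.685600 + 0.918095) = -0.636427
x=1.010000, u=-0.636427:
  k1 = f(1.010000, -0.636427) = 1.101298
  k2 = f(1.320000, -0.295025) = 0.612738
  u ← -0.636427 + (0.31/2)·(1.101298 + 0.612738) = -0.370752
x=1.320000, u=-0.370752:
  k1 = f(1.320000, -0.370752) = 0.729358
  k2 = f(1.630000, -0.144651) = 0.418362
  u ← -0.370752 + (0.31/2)·(0.729358 + 0.418362) = -0.192855
u(1.63) ≈ -0.1929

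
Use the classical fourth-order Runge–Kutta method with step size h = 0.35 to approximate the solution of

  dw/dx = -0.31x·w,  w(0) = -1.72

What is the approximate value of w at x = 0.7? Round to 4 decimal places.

-1.5942

RK4: k1 = f(x_n, w_n); k2 = f(x_n + h/2, w_n + (h/2)·k1); k3 = f(x_n + h/2, w_n + (h/2)·k2); k4 = f(x_n + h, w_n + h·k3); w_{n+1} = w_n + (h/6)·(k1 + 2k2 + 2k3 + k4).
x=0.000000, w=-1.720000:
  k1 = f(0.000000, -1.720000) = 0.000000
  k2 = f(0.175000, -1.720000) = 0.093310
  k3 = f(0.175000, -1.703671) = 0.092424
  k4 = f(0.350000, -1.687652) = 0.183110
  w ← -1.720000 + (0.35/6)·(k1 + 2k2 + 2k3 + k4) = -1.687650
x=0.350000, w=-1.687650:
  k1 = f(0.350000, -1.687650) = 0.183110
  k2 = f(0.525000, -1.655605) = 0.269450
  k3 = f(0.525000, -1.640496) = 0.266991
  k4 = f(0.700000, -1.594203) = 0.345942
  w ← -1.687650 + (0.35/6)·(k1 + 2k2 + 2k3 + k4) = -1.594204
w(0.7) ≈ -1.5942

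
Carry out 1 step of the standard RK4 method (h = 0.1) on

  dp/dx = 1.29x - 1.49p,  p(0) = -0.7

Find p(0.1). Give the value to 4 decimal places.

-0.5970

RK4: k1 = f(x_n, p_n); k2 = f(x_n + h/2, p_n + (h/2)·k1); k3 = f(x_n + h/2, p_n + (h/2)·k2); k4 = f(x_n + h, p_n + h·k3); p_{n+1} = p_n + (h/6)·(k1 + 2k2 + 2k3 + k4).
x=0.000000, p=-0.700000:
  k1 = f(0.000000, -0.700000) = 1.043000
  k2 = f(0.050000, -0.647850) = 1.029796
  k3 = f(0.050000, -0.648510) = 1.030780
  k4 = f(0.100000, -0.596922) = 1.018414
  p ← -0.700000 + (0.1/6)·(k1 + 2k2 + 2k3 + k4) = -0.596957
p(0.1) ≈ -0.5970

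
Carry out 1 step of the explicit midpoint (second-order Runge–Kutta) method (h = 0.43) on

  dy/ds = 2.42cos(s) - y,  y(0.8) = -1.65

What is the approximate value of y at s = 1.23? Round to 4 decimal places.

Midpoint: k1 = f(s_n, y_n); k2 = f(s_n + h/2, y_n + (h/2)·k1); y_{n+1} = y_n + h·k2.
s=0.800000, y=-1.650000:
  k1 = f(0.800000, -1.650000) = 3.336030
  k2 = f(1.015000, -0.932753) = 2.209594
  y ← -1.650000 + 0.43·2.209594 = -0.699875
y(1.23) ≈ -0.6999

-0.6999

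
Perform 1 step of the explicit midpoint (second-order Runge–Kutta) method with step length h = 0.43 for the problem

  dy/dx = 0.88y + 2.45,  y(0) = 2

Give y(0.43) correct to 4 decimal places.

4.1528

Midpoint: k1 = f(x_n, y_n); k2 = f(x_n + h/2, y_n + (h/2)·k1); y_{n+1} = y_n + h·k2.
x=0.000000, y=2.000000:
  k1 = f(0.000000, 2.000000) = 4.210000
  k2 = f(0.215000, 2.905150) = 5.006532
  y ← 2.000000 + 0.43·5.006532 = 4.152809
y(0.43) ≈ 4.1528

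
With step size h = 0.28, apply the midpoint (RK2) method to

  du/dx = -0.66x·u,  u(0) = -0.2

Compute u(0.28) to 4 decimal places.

-0.1948

Midpoint: k1 = f(x_n, u_n); k2 = f(x_n + h/2, u_n + (h/2)·k1); u_{n+1} = u_n + h·k2.
x=0.000000, u=-0.200000:
  k1 = f(0.000000, -0.200000) = 0.000000
  k2 = f(0.140000, -0.200000) = 0.018480
  u ← -0.200000 + 0.28·0.018480 = -0.194826
u(0.28) ≈ -0.1948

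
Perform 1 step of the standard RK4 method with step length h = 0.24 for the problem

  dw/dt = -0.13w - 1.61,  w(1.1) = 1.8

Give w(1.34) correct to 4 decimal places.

1.3643

RK4: k1 = f(t_n, w_n); k2 = f(t_n + h/2, w_n + (h/2)·k1); k3 = f(t_n + h/2, w_n + (h/2)·k2); k4 = f(t_n + h, w_n + h·k3); w_{n+1} = w_n + (h/6)·(k1 + 2k2 + 2k3 + k4).
t=1.100000, w=1.800000:
  k1 = f(1.100000, 1.800000) = -1.844000
  k2 = f(1.220000, 1.578720) = -1.815234
  k3 = f(1.220000, 1.582172) = -1.815682
  k4 = f(1.340000, 1.364236) = -1.787351
  w ← 1.800000 + (0.24/6)·(k1 + 2k2 + 2k3 + k4) = 1.364273
w(1.34) ≈ 1.3643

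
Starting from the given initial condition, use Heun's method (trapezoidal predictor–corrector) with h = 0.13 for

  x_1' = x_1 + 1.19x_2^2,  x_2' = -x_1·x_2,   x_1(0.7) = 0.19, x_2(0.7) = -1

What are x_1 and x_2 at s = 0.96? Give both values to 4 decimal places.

Heun on (x_1,x_2): k1 = f(s_n, state_n); k2 = f(s_n + h, state_n + h·k1); state_{n+1} = state_n + (h/2)·(k1 + k2).
0.700000: (0.190000, -1.000000)
  k1 = (1.380000, 0.190000)
  predictor → (0.369400, -0.975300)
  k2 = (1.501340, 0.360276)
  → (0.377287, -0.964232)
0.830000: (0.377287, -0.964232)
  k1 = (1.483682, 0.363792)
  predictor → (0.570166, -0.916939)
  k2 = (1.570691, 0.522807)
  → (0.575821, -0.906603)
(x_1(0.96), x_2(0.96)) ≈ (0.5758, -0.9066)

0.5758, -0.9066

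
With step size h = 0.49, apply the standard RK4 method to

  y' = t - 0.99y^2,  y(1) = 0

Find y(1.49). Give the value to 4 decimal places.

0.5605

RK4: k1 = f(t_n, y_n); k2 = f(t_n + h/2, y_n + (h/2)·k1); k3 = f(t_n + h/2, y_n + (h/2)·k2); k4 = f(t_n + h, y_n + h·k3); y_{n+1} = y_n + (h/6)·(k1 + 2k2 + 2k3 + k4).
t=1.000000, y=0.000000:
  k1 = f(1.000000, 0.000000) = 1.000000
  k2 = f(1.245000, 0.245000) = 1.185575
  k3 = f(1.245000, 0.290466) = 1.161473
  k4 = f(1.490000, 0.569122) = 1.169339
  y ← 0.000000 + (0.49/6)·(k1 + 2k2 + 2k3 + k4) = 0.560514
y(1.49) ≈ 0.5605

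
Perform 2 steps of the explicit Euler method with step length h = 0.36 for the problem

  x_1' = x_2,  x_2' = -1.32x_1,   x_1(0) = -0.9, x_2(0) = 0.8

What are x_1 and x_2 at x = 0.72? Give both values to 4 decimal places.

-0.1700, 1.5185

Euler on (x_1,x_2): x_1_{n+1} = x_1_n + h·x_1', x_2_{n+1} = x_2_n + h·x_2'.
0.000000: (-0.900000, 0.800000); f=(0.800000, 1.188000) → (-0.612000, 1.227680)
0.360000: (-0.612000, 1.227680); f=(1.227680, 0.807840) → (-0.170035, 1.518502)
(x_1(0.72), x_2(0.72)) ≈ (-0.1700, 1.5185)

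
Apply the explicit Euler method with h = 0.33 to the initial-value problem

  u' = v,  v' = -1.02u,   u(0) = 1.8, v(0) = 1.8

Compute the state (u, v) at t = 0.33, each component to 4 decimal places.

2.3940, 1.1941

Euler on (u,v): u_{n+1} = u_n + h·u', v_{n+1} = v_n + h·v'.
0.000000: (1.800000, 1.800000); f=(1.800000, -1.836000) → (2.394000, 1.194120)
(u(0.33), v(0.33)) ≈ (2.3940, 1.1941)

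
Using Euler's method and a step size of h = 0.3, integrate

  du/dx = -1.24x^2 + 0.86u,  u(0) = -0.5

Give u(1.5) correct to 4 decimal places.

-2.7687

Euler: u_{n+1} = u_n + h·f(x_n, u_n).
x=0.000000, u=-0.500000: f=-0.430000 → u ← -0.500000 + 0.3·(-0.430000) = -0.629000
x=0.300000, u=-0.629000: f=-0.652540 → u ← -0.629000 + 0.3·(-0.652540) = -0.824762
x=0.600000, u=-0.824762: f=-1.155695 → u ← -0.824762 + 0.3·(-1.155695) = -1.171471
x=0.900000, u=-1.171471: f=-2.011865 → u ← -1.171471 + 0.3·(-2.011865) = -1.775030
x=1.200000, u=-1.775030: f=-3.312126 → u ← -1.775030 + 0.3·(-3.312126) = -2.768668
u(1.5) ≈ -2.7687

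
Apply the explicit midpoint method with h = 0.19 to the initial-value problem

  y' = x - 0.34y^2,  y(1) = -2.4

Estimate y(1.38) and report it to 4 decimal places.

Midpoint: k1 = f(x_n, y_n); k2 = f(x_n + h/2, y_n + (h/2)·k1); y_{n+1} = y_n + h·k2.
x=1.000000, y=-2.400000:
  k1 = f(1.000000, -2.400000) = -0.958400
  k2 = f(1.095000, -2.491048) = -1.014809
  y ← -2.400000 + 0.19·(-1.014809) = -2.592814
x=1.190000, y=-2.592814:
  k1 = f(1.190000, -2.592814) = -1.095712
  k2 = f(1.285000, -2.696906) = -1.187923
  y ← -2.592814 + 0.19·(-1.187923) = -2.818519
y(1.38) ≈ -2.8185

-2.8185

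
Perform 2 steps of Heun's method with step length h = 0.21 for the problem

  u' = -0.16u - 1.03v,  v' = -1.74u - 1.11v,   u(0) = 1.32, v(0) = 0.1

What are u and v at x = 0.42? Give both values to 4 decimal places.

Heun on (u,v): k1 = f(x_n, state_n); k2 = f(x_n + h, state_n + h·k1); state_{n+1} = state_n + (h/2)·(k1 + k2).
0.000000: (1.320000, 0.100000)
  k1 = (-0.314200, -2.407800)
  predictor → (1.254018, -0.405638)
  k2 = (0.217164, -1.731733)
  → (1.309811, -0.334651)
0.210000: (1.309811, -0.334651)
  k1 = (0.135121, -1.907609)
  predictor → (1.338187, -0.735249)
  k2 = (0.543196, -1.512318)
  → (1.381035, -0.693743)
(u(0.42), v(0.42)) ≈ (1.3810, -0.6937)

1.3810, -0.6937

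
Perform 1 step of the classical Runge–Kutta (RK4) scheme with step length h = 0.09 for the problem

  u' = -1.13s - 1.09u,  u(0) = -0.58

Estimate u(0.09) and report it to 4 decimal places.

-0.5302

RK4: k1 = f(s_n, u_n); k2 = f(s_n + h/2, u_n + (h/2)·k1); k3 = f(s_n + h/2, u_n + (h/2)·k2); k4 = f(s_n + h, u_n + h·k3); u_{n+1} = u_n + (h/6)·(k1 + 2k2 + 2k3 + k4).
s=0.000000, u=-0.580000:
  k1 = f(0.000000, -0.580000) = 0.632200
  k2 = f(0.045000, -0.551551) = 0.550341
  k3 = f(0.045000, -0.555235) = 0.554356
  k4 = f(0.090000, -0.530108) = 0.476118
  u ← -0.580000 + (0.09/6)·(k1 + 2k2 + 2k3 + k4) = -0.530234
u(0.09) ≈ -0.5302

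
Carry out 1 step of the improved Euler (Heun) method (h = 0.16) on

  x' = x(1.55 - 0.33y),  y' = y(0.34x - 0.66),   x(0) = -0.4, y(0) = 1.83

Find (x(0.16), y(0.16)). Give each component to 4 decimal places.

-0.4680, 1.6091

Heun on (x,y): k1 = f(t_n, state_n); k2 = f(t_n + h, state_n + h·k1); state_{n+1} = state_n + (h/2)·(k1 + k2).
0.000000: (-0.400000, 1.830000)
  k1 = (-0.378440, -1.456680)
  predictor → (-0.460550, 1.596931)
  k2 = (-0.471149, -1.304033)
  → (-0.467967, 1.609143)
(x(0.16), y(0.16)) ≈ (-0.4680, 1.6091)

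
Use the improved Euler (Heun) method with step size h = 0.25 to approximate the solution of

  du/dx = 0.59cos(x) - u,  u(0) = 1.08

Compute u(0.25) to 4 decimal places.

Heun: k1 = f(x_n, u_n); k2 = f(x_n + h, u_n + h·k1); u_{n+1} = u_n + (h/2)·(k1 + k2).
x=0.000000, u=1.080000:
  k1 = f(0.000000, 1.080000) = -0.490000
  k2 = f(0.250000, 0.957500) = -0.385842
  u ← 1.080000 + (0.25/2)·(-0.490000 + (-0.385842)) = 0.970520
u(0.25) ≈ 0.9705

0.9705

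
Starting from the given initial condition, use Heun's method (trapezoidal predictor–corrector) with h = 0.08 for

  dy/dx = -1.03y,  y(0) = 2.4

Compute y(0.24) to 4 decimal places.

Heun: k1 = f(x_n, y_n); k2 = f(x_n + h, y_n + h·k1); y_{n+1} = y_n + (h/2)·(k1 + k2).
x=0.000000, y=2.400000:
  k1 = f(0.000000, 2.400000) = -2.472000
  k2 = f(0.080000, 2.202240) = -2.268307
  y ← 2.400000 + (0.08/2)·(-2.472000 + (-2.268307)) = 2.210388
x=0.080000, y=2.210388:
  k1 = f(0.080000, 2.210388) = -2.276699
  k2 = f(0.160000, 2.028252) = -2.089099
  y ← 2.210388 + (0.08/2)·(-2.276699 + (-2.089099)) = 2.035756
x=0.160000, y=2.035756:
  k1 = f(0.160000, 2.035756) = -2.096828
  k2 = f(0.240000, 1.868009) = -1.924050
  y ← 2.035756 + (0.08/2)·(-2.096828 + (-1.924050)) = 1.874921
y(0.24) ≈ 1.8749

1.8749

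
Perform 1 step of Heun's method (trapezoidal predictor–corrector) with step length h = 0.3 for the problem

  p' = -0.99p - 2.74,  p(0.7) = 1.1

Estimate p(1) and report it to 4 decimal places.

Heun: k1 = f(s_n, p_n); k2 = f(s_n + h, p_n + h·k1); p_{n+1} = p_n + (h/2)·(k1 + k2).
s=0.700000, p=1.100000:
  k1 = f(0.700000, 1.100000) = -3.829000
  k2 = f(1.000000, -0.048700) = -2.691787
  p ← 1.100000 + (0.3/2)·(-3.829000 + (-2.691787)) = 0.121882
p(1) ≈ 0.1219

0.1219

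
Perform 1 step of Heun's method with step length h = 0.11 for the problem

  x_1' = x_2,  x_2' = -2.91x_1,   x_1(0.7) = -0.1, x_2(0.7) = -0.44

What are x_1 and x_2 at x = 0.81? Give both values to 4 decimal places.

-0.1466, -0.4002

Heun on (x_1,x_2): k1 = f(x_n, state_n); k2 = f(x_n + h, state_n + h·k1); state_{n+1} = state_n + (h/2)·(k1 + k2).
0.700000: (-0.100000, -0.440000)
  k1 = (-0.440000, 0.291000)
  predictor → (-0.148400, -0.407990)
  k2 = (-0.407990, 0.431844)
  → (-0.146639, -0.400244)
(x_1(0.81), x_2(0.81)) ≈ (-0.1466, -0.4002)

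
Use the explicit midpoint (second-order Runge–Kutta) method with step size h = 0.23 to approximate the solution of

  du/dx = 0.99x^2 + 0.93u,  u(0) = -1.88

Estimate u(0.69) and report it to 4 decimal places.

Midpoint: k1 = f(x_n, u_n); k2 = f(x_n + h/2, u_n + (h/2)·k1); u_{n+1} = u_n + h·k2.
x=0.000000, u=-1.880000:
  k1 = f(0.000000, -1.880000) = -1.748400
  k2 = f(0.115000, -2.081066) = -1.922299
  u ← -1.880000 + 0.23·(-1.922299) = -2.322129
x=0.230000, u=-2.322129:
  k1 = f(0.230000, -2.322129) = -2.107209
  k2 = f(0.345000, -2.564458) = -2.267111
  u ← -2.322129 + 0.23·(-2.267111) = -2.843564
x=0.460000, u=-2.843564:
  k1 = f(0.460000, -2.843564) = -2.435031
  k2 = f(0.575000, -3.123593) = -2.577622
  u ← -2.843564 + 0.23·(-2.577622) = -3.436417
u(0.69) ≈ -3.4364

-3.4364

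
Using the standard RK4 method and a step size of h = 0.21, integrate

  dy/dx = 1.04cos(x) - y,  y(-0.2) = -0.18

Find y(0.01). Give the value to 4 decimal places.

RK4: k1 = f(x_n, y_n); k2 = f(x_n + h/2, y_n + (h/2)·k1); k3 = f(x_n + h/2, y_n + (h/2)·k2); k4 = f(x_n + h, y_n + h·k3); y_{n+1} = y_n + (h/6)·(k1 + 2k2 + 2k3 + k4).
x=-0.200000, y=-0.180000:
  k1 = f(-0.200000, -0.180000) = 1.199269
  k2 = f(-0.095000, -0.054077) = 1.089387
  k3 = f(-0.095000, -0.065614) = 1.100925
  k4 = f(0.010000, 0.051194) = 0.988754
  y ← -0.180000 + (0.21/6)·(k1 + 2k2 + 2k3 + k4) = 0.049903
y(0.01) ≈ 0.0499

0.0499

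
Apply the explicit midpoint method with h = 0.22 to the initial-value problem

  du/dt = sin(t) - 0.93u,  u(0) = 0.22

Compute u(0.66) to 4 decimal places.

Midpoint: k1 = f(t_n, u_n); k2 = f(t_n + h/2, u_n + (h/2)·k1); u_{n+1} = u_n + h·k2.
t=0.000000, u=0.220000:
  k1 = f(0.000000, 0.220000) = -0.204600
  k2 = f(0.110000, 0.197494) = -0.073891
  u ← 0.220000 + 0.22·(-0.073891) = 0.203744
t=0.220000, u=0.203744:
  k1 = f(0.220000, 0.203744) = 0.028748
  k2 = f(0.330000, 0.206906) = 0.131620
  u ← 0.203744 + 0.22·0.131620 = 0.232700
t=0.440000, u=0.232700:
  k1 = f(0.440000, 0.232700) = 0.209528
  k2 = f(0.550000, 0.255748) = 0.284841
  u ← 0.232700 + 0.22·0.284841 = 0.295365
u(0.66) ≈ 0.2954

0.2954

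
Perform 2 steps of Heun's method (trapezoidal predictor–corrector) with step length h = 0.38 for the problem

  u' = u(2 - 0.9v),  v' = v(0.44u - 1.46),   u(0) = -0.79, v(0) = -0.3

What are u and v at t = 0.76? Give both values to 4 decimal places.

Heun on (u,v): k1 = f(t_n, state_n); k2 = f(t_n + h, state_n + h·k1); state_{n+1} = state_n + (h/2)·(k1 + k2).
0.000000: (-0.790000, -0.300000)
  k1 = (-1.793300, 0.542280)
  predictor → (-1.471454, -0.093934)
  k2 = (-3.067305, 0.197959)
  → (-1.713515, -0.159355)
0.380000: (-1.713515, -0.159355)
  k1 = (-3.672781, 0.352802)
  predictor → (-3.109172, -0.025290)
  k2 = (-6.289110, 0.071520)
  → (-3.606274, -0.078733)
(u(0.76), v(0.76)) ≈ (-3.6063, -0.0787)

-3.6063, -0.0787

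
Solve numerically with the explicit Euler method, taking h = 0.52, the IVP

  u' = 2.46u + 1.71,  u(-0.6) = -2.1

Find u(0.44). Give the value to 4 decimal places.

Euler: u_{n+1} = u_n + h·f(t_n, u_n).
t=-0.600000, u=-2.100000: f=-3.456000 → u ← -2.100000 + 0.52·(-3.456000) = -3.897120
t=-0.080000, u=-3.897120: f=-7.876915 → u ← -3.897120 + 0.52·(-7.876915) = -7.993116
u(0.44) ≈ -7.9931

-7.9931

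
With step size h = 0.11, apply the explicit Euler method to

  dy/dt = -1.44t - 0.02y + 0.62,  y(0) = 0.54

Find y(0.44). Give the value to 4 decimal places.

Euler: y_{n+1} = y_n + h·f(t_n, y_n).
t=0.000000, y=0.540000: f=0.609200 → y ← 0.540000 + 0.11·0.609200 = 0.607012
t=0.110000, y=0.607012: f=0.449460 → y ← 0.607012 + 0.11·0.449460 = 0.656453
t=0.220000, y=0.656453: f=0.290071 → y ← 0.656453 + 0.11·0.290071 = 0.688360
t=0.330000, y=0.688360: f=0.131033 → y ← 0.688360 + 0.11·0.131033 = 0.702774
y(0.44) ≈ 0.7028

0.7028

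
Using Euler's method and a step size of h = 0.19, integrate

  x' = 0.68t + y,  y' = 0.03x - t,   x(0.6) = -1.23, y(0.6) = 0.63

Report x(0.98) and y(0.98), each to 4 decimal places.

Euler on (x,y): x_{n+1} = x_n + h·x', y_{n+1} = y_n + h·y'.
0.600000: (-1.230000, 0.630000); f=(1.038000, -0.636900) → (-1.032780, 0.508989)
0.790000: (-1.032780, 0.508989); f=(1.046189, -0.820983) → (-0.834004, 0.353002)
(x(0.98), y(0.98)) ≈ (-0.8340, 0.3530)

-0.8340, 0.3530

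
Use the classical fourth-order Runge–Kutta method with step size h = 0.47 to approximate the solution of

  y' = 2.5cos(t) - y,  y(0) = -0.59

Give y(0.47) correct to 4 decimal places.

0.5299

RK4: k1 = f(t_n, y_n); k2 = f(t_n + h/2, y_n + (h/2)·k1); k3 = f(t_n + h/2, y_n + (h/2)·k2); k4 = f(t_n + h, y_n + h·k3); y_{n+1} = y_n + (h/6)·(k1 + 2k2 + 2k3 + k4).
t=0.000000, y=-0.590000:
  k1 = f(0.000000, -0.590000) = 3.090000
  k2 = f(0.235000, 0.136150) = 2.295136
  k3 = f(0.235000, -0.050643) = 2.481929
  k4 = f(0.470000, 0.576507) = 1.652414
  y ← -0.590000 + (0.47/6)·(k1 + 2k2 + 2k3 + k4) = 0.529896
y(0.47) ≈ 0.5299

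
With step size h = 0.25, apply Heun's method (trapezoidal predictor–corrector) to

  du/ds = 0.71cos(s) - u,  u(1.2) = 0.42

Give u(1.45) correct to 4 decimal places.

0.3629

Heun: k1 = f(s_n, u_n); k2 = f(s_n + h, u_n + h·k1); u_{n+1} = u_n + (h/2)·(k1 + k2).
s=1.200000, u=0.420000:
  k1 = f(1.200000, 0.420000) = -0.162726
  k2 = f(1.450000, 0.379319) = -0.293762
  u ← 0.420000 + (0.25/2)·(-0.162726 + (-0.293762)) = 0.362939
u(1.45) ≈ 0.3629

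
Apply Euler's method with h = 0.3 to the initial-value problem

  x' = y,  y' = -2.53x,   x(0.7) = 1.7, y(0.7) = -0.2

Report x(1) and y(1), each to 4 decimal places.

1.6400, -1.4903

Euler on (x,y): x_{n+1} = x_n + h·x', y_{n+1} = y_n + h·y'.
0.700000: (1.700000, -0.200000); f=(-0.200000, -4.301000) → (1.640000, -1.490300)
(x(1), y(1)) ≈ (1.6400, -1.4903)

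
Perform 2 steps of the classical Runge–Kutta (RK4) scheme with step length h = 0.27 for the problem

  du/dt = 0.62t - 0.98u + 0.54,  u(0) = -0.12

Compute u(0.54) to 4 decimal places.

0.2321

RK4: k1 = f(t_n, u_n); k2 = f(t_n + h/2, u_n + (h/2)·k1); k3 = f(t_n + h/2, u_n + (h/2)·k2); k4 = f(t_n + h, u_n + h·k3); u_{n+1} = u_n + (h/6)·(k1 + 2k2 + 2k3 + k4).
t=0.000000, u=-0.120000:
  k1 = f(0.000000, -0.120000) = 0.657600
  k2 = f(0.135000, -0.031224) = 0.654300
  k3 = f(0.135000, -0.031670) = 0.654736
  k4 = f(0.270000, 0.056779) = 0.651757
  u ← -0.120000 + (0.27/6)·(k1 + 2k2 + 2k3 + k4) = 0.056734
t=0.270000, u=0.056734:
  k1 = f(0.270000, 0.056734) = 0.651800
  k2 = f(0.405000, 0.144727) = 0.649267
  k3 = f(0.405000, 0.144385) = 0.649602
  k4 = f(0.540000, 0.232127) = 0.647316
  u ← 0.056734 + (0.27/6)·(k1 + 2k2 + 2k3 + k4) = 0.232093
u(0.54) ≈ 0.2321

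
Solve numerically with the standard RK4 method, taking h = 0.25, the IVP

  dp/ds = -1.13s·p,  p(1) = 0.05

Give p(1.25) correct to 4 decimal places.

0.0364

RK4: k1 = f(s_n, p_n); k2 = f(s_n + h/2, p_n + (h/2)·k1); k3 = f(s_n + h/2, p_n + (h/2)·k2); k4 = f(s_n + h, p_n + h·k3); p_{n+1} = p_n + (h/6)·(k1 + 2k2 + 2k3 + k4).
s=1.000000, p=0.050000:
  k1 = f(1.000000, 0.050000) = -0.056500
  k2 = f(1.125000, 0.042938) = -0.054584
  k3 = f(1.125000, 0.043177) = -0.054889
  k4 = f(1.250000, 0.036278) = -0.051242
  p ← 0.050000 + (0.25/6)·(k1 + 2k2 + 2k3 + k4) = 0.036388
p(1.25) ≈ 0.0364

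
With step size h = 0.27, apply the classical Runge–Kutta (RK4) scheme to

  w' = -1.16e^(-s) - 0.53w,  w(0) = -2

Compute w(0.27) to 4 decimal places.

-1.9883

RK4: k1 = f(s_n, w_n); k2 = f(s_n + h/2, w_n + (h/2)·k1); k3 = f(s_n + h/2, w_n + (h/2)·k2); k4 = f(s_n + h, w_n + h·k3); w_{n+1} = w_n + (h/6)·(k1 + 2k2 + 2k3 + k4).
s=0.000000, w=-2.000000:
  k1 = f(0.000000, -2.000000) = -0.100000
  k2 = f(0.135000, -2.013500) = 0.053645
  k3 = f(0.135000, -1.992758) = 0.042651
  k4 = f(0.270000, -1.988484) = 0.168376
  w ← -2.000000 + (0.27/6)·(k1 + 2k2 + 2k3 + k4) = -1.988256
w(0.27) ≈ -1.9883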